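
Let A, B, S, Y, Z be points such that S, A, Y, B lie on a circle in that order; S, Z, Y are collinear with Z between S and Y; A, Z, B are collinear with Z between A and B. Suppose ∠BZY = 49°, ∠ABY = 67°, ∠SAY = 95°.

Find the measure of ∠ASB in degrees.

1. ∠AZS = 49°  [vertical angles at Z]
2. ∠ASY = 67°  [same arc AY]
3. ∠AYS = 18°  [△SAY]
4. ∠BAS = 64°  [△SZA]
5. ∠ABS = 18°  [same arc SA]
6. ∠ASB = 98°  [△SAB]

∠ASB = 98°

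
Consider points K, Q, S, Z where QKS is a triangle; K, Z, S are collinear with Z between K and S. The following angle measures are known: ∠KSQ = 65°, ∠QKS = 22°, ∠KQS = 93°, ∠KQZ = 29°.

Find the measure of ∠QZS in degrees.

1. ∠QKZ = 22°  [Z on ray KS]
2. ∠KZQ = 129°  [△QKZ]
3. ∠QZS = 51°  [linear pair at Z on KS]

∠QZS = 51°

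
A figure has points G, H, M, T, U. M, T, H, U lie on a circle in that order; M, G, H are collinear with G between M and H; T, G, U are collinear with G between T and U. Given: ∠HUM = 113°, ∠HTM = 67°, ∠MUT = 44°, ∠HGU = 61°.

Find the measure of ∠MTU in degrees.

1. ∠MHT = 44°  [same arc MT]
2. ∠MGT = 61°  [vertical angles at G]
3. ∠HMT = 69°  [△MTH]
4. ∠MTU = 50°  [△MGT]

∠MTU = 50°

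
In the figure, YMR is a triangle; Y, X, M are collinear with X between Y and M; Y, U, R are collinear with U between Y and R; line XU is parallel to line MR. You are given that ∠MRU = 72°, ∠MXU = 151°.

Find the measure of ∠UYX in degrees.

∠UYX = 79°

1. ∠MRY = 72°  [U on ray RY]
2. ∠UXY = 29°  [linear pair at X on YM]
3. ∠XUY = 72°  [XU∥MR, corresponding at U]
4. ∠UYX = 79°  [△YXU]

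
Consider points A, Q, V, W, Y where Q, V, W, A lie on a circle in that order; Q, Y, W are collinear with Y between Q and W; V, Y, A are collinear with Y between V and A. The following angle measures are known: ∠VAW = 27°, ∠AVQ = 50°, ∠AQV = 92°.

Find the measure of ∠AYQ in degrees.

∠AYQ = 77°

1. ∠AWQ = 50°  [same arc QA]
2. ∠AYW = 103°  [△WYA]
3. ∠AYQ = 77°  [linear pair at Y on QW]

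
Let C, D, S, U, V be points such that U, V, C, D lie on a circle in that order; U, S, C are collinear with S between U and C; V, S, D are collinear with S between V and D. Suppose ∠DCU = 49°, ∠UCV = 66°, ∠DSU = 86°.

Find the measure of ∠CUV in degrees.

1. ∠DVU = 49°  [same arc UD]
2. ∠CSV = 86°  [vertical angles at S]
3. ∠USV = 94°  [linear pair at S on UC]
4. ∠CUV = 37°  [△USV]

∠CUV = 37°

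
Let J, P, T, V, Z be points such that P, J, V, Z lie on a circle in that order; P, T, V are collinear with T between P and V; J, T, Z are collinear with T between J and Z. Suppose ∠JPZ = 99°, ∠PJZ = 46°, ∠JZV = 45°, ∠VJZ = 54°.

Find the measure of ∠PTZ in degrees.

∠PTZ = 91°

1. ∠JZP = 35°  [△PJZ]
2. ∠VPZ = 54°  [same arc VZ]
3. ∠PTZ = 91°  [△PTZ]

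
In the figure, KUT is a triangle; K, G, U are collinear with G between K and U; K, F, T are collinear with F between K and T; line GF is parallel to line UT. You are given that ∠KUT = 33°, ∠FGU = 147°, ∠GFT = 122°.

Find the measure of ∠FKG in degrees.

∠FKG = 89°

1. ∠FGK = 33°  [GF∥UT, corresponding at G]
2. ∠GFK = 58°  [linear pair at F on KT]
3. ∠FKG = 89°  [△KGF]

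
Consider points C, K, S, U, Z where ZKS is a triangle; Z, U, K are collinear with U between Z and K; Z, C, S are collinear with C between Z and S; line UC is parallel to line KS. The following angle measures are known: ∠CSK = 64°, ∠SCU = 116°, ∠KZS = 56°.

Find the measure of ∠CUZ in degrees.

∠CUZ = 60°

1. ∠UCZ = 64°  [linear pair at C on ZS]
2. ∠CZU = 56°  [U on ZK, C on ZS]
3. ∠CUZ = 60°  [△ZUC]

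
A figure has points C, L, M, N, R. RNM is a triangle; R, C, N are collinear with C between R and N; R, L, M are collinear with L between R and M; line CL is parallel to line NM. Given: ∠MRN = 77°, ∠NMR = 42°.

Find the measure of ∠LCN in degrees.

∠LCN = 119°

1. ∠MNR = 61°  [△RNM]
2. ∠LCR = 61°  [CL∥NM, corresponding at C]
3. ∠LCN = 119°  [linear pair at C on RN]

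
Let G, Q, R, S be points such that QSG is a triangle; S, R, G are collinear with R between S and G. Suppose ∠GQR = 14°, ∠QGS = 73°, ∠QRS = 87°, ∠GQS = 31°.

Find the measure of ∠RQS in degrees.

1. ∠GSQ = 76°  [△QSG]
2. ∠QSR = 76°  [R on ray SG]
3. ∠RQS = 17°  [△QSR]

∠RQS = 17°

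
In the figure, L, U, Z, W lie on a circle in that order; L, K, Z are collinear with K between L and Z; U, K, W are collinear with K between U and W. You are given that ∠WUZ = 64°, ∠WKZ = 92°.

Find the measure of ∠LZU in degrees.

∠LZU = 28°

1. ∠WLZ = 64°  [same arc ZW]
2. ∠LKW = 88°  [linear pair at K on LZ]
3. ∠LWU = 28°  [△LKW]
4. ∠LZU = 28°  [same arc LU]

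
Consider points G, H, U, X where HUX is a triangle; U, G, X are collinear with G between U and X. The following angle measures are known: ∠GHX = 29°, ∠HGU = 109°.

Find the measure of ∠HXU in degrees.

∠HXU = 80°

1. ∠HGX = 71°  [linear pair at G on UX]
2. ∠GXH = 80°  [△HGX]
3. ∠HXU = 80°  [G on ray XU]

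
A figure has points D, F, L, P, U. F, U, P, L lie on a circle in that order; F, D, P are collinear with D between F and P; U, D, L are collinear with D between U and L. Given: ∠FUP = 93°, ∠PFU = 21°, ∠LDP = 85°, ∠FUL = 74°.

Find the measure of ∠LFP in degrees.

1. ∠FLP = 87°  [cyclic FUPL, opposite ∠U+∠L]
2. ∠PLU = 21°  [same arc UP]
3. ∠FPL = 74°  [△PDL]
4. ∠LFP = 19°  [△FPL]

∠LFP = 19°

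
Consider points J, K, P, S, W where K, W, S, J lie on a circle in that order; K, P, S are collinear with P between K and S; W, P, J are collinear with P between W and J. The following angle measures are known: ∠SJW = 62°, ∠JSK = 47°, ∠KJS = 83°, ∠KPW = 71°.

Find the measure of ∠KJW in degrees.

∠KJW = 21°

1. ∠JPS = 71°  [△SPJ]
2. ∠JKS = 50°  [△KSJ]
3. ∠JPK = 109°  [linear pair at P on KS]
4. ∠KJW = 21°  [△KPJ]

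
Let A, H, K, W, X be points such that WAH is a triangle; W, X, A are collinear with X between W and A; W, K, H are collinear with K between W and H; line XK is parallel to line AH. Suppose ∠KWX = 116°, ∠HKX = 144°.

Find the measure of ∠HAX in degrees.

1. ∠WKX = 36°  [linear pair at K on WH]
2. ∠KXW = 28°  [△WXK]
3. ∠AXK = 152°  [linear pair at X on WA]
4. ∠HAX = 28°  [XK∥AH, co-interior at A–X]

∠HAX = 28°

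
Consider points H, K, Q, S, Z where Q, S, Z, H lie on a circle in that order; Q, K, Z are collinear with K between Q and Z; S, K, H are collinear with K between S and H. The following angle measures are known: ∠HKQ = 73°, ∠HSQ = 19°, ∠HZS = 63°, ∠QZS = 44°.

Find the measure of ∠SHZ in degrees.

∠SHZ = 54°

1. ∠HKZ = 107°  [linear pair at K on QZ]
2. ∠HZQ = 19°  [same arc QH]
3. ∠SHZ = 54°  [△ZKH]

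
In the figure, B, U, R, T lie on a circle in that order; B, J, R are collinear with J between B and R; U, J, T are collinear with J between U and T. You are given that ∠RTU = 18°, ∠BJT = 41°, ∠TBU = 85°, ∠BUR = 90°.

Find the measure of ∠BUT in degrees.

1. ∠RBU = 18°  [same arc UR]
2. ∠RJU = 41°  [vertical angles at J]
3. ∠BJU = 139°  [linear pair at J on BR]
4. ∠BUT = 23°  [△BJU]

∠BUT = 23°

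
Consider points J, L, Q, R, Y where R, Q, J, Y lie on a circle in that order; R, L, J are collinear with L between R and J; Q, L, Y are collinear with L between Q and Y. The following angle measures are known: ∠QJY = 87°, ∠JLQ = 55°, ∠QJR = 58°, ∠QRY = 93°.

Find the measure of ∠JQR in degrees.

1. ∠QLR = 125°  [linear pair at L on RJ]
2. ∠QYR = 58°  [same arc RQ]
3. ∠RQY = 29°  [△RQY]
4. ∠JRQ = 26°  [△RLQ]
5. ∠JQR = 96°  [△RQJ]

∠JQR = 96°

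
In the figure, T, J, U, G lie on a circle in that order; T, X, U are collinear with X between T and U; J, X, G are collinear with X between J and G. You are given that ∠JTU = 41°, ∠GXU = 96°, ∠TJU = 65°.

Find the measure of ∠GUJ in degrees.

1. ∠JUT = 74°  [△TJU]
2. ∠JXT = 96°  [vertical angles at X]
3. ∠JGT = 74°  [same arc TJ]
4. ∠GJT = 43°  [△TXJ]
5. ∠GTJ = 63°  [△TJG]
6. ∠GUJ = 117°  [cyclic TJUG, opposite ∠T+∠U]

∠GUJ = 117°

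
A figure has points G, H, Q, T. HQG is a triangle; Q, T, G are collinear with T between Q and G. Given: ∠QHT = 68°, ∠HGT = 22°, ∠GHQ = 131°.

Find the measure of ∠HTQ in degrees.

∠HTQ = 85°

1. ∠HGQ = 22°  [T on ray GQ]
2. ∠GQH = 27°  [△HQG]
3. ∠HQT = 27°  [T on ray QG]
4. ∠HTQ = 85°  [△HQT]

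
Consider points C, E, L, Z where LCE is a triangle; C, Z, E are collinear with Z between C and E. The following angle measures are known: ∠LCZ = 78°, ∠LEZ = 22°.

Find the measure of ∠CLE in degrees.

∠CLE = 80°

1. ∠ECL = 78°  [Z on ray CE]
2. ∠CEL = 22°  [Z on ray EC]
3. ∠CLE = 80°  [△LCE]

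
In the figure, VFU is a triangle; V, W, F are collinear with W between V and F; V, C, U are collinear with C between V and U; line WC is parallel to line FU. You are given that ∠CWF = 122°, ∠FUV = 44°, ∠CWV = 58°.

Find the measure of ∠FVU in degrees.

1. ∠VCW = 44°  [WC∥FU, corresponding at C]
2. ∠CVW = 78°  [△VWC]
3. ∠FVU = 78°  [W on VF, C on VU]

∠FVU = 78°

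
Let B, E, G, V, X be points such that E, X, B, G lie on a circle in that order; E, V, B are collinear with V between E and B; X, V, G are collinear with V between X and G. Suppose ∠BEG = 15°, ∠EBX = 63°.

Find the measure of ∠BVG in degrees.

1. ∠EGX = 63°  [same arc EX]
2. ∠EVG = 102°  [△EVG]
3. ∠BVG = 78°  [linear pair at V on EB]

∠BVG = 78°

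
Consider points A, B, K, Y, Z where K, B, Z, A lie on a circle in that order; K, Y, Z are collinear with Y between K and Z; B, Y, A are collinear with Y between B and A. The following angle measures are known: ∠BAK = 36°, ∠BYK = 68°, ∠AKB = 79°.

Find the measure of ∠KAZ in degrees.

∠KAZ = 83°

1. ∠BZK = 36°  [same arc KB]
2. ∠ABK = 65°  [△KBA]
3. ∠BKZ = 47°  [△KYB]
4. ∠KBZ = 97°  [△KBZ]
5. ∠KAZ = 83°  [cyclic KBZA, opposite ∠B+∠A]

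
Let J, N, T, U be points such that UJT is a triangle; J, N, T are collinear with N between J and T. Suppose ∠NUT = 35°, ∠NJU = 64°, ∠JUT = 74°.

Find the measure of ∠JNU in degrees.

∠JNU = 77°

1. ∠TJU = 64°  [N on ray JT]
2. ∠JTU = 42°  [△UJT]
3. ∠NTU = 42°  [N on ray TJ]
4. ∠TNU = 103°  [△UNT]
5. ∠JNU = 77°  [linear pair at N on JT]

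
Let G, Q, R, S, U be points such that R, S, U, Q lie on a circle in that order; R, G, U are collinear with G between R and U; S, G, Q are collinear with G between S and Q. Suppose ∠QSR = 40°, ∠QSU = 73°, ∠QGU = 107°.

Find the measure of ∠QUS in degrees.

∠QUS = 74°

1. ∠QUR = 40°  [same arc RQ]
2. ∠SQU = 33°  [△UGQ]
3. ∠QUS = 74°  [△SUQ]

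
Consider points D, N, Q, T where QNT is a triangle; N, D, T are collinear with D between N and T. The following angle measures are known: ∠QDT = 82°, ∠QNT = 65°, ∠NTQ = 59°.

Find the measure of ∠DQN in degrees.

1. ∠NDQ = 98°  [linear pair at D on NT]
2. ∠DNQ = 65°  [D on ray NT]
3. ∠DQN = 17°  [△QND]

∠DQN = 17°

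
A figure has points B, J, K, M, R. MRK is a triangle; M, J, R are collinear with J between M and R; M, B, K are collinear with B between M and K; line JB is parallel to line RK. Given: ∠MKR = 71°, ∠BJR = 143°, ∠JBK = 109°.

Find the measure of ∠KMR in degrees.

1. ∠JBM = 71°  [JB∥RK, corresponding at B]
2. ∠BJM = 37°  [linear pair at J on MR]
3. ∠BMJ = 72°  [△MJB]
4. ∠KMR = 72°  [J on MR, B on MK]

∠KMR = 72°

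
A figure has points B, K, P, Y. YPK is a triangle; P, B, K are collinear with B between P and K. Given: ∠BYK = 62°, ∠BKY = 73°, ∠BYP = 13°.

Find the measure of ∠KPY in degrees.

1. ∠KBY = 45°  [△YBK]
2. ∠PBY = 135°  [linear pair at B on PK]
3. ∠BPY = 32°  [△YPB]
4. ∠KPY = 32°  [B on ray PK]

∠KPY = 32°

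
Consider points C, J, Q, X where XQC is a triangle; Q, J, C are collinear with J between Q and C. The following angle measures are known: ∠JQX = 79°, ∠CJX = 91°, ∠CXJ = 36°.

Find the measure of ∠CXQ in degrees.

1. ∠CQX = 79°  [J on ray QC]
2. ∠JCX = 53°  [△XJC]
3. ∠QCX = 53°  [J on ray CQ]
4. ∠CXQ = 48°  [△XQC]

∠CXQ = 48°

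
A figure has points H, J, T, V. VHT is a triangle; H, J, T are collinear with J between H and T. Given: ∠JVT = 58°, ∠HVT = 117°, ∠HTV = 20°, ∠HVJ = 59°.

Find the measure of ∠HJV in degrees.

∠HJV = 78°

1. ∠THV = 43°  [△VHT]
2. ∠JHV = 43°  [J on ray HT]
3. ∠HJV = 78°  [△VHJ]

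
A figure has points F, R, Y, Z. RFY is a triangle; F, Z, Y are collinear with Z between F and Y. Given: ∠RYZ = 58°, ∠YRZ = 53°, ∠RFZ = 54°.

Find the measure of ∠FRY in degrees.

1. ∠FYR = 58°  [Z on ray YF]
2. ∠RFY = 54°  [Z on ray FY]
3. ∠FRY = 68°  [△RFY]

∠FRY = 68°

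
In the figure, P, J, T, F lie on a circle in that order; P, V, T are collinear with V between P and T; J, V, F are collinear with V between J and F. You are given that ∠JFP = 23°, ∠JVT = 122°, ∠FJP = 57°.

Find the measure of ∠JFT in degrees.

1. ∠JTP = 23°  [same arc PJ]
2. ∠FPJ = 100°  [△PJF]
3. ∠FJT = 35°  [△JVT]
4. ∠FTJ = 80°  [cyclic PJTF, opposite ∠P+∠T]
5. ∠JFT = 65°  [△JTF]

∠JFT = 65°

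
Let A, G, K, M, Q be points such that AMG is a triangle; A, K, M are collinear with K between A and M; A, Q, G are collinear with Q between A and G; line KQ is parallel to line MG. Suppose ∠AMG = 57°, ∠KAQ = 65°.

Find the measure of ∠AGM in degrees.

1. ∠AKQ = 57°  [KQ∥MG, corresponding at K]
2. ∠AQK = 58°  [△AKQ]
3. ∠AGM = 58°  [KQ∥MG, corresponding at Q]

∠AGM = 58°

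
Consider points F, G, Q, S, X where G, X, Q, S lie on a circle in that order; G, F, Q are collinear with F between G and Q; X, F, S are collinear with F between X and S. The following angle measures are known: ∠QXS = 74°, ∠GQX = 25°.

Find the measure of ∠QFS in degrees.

1. ∠QGS = 74°  [same arc QS]
2. ∠GSX = 25°  [same arc GX]
3. ∠GFS = 81°  [△GFS]
4. ∠QFS = 99°  [linear pair at F on GQ]

∠QFS = 99°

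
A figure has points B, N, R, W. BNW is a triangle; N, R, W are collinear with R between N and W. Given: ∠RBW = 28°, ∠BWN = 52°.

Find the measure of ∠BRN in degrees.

∠BRN = 80°

1. ∠BWR = 52°  [R on ray WN]
2. ∠BRW = 100°  [△BRW]
3. ∠BRN = 80°  [linear pair at R on NW]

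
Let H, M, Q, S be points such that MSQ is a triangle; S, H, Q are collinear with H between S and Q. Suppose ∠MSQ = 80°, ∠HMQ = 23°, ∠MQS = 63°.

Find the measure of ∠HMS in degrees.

∠HMS = 14°

1. ∠HSM = 80°  [H on ray SQ]
2. ∠HQM = 63°  [H on ray QS]
3. ∠MHQ = 94°  [△MHQ]
4. ∠MHS = 86°  [linear pair at H on SQ]
5. ∠HMS = 14°  [△MSH]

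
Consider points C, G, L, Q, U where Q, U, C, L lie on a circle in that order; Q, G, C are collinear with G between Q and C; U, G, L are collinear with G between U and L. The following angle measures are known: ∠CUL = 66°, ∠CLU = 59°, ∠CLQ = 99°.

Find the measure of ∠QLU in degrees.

1. ∠CQL = 66°  [same arc CL]
2. ∠LCU = 55°  [△UCL]
3. ∠LCQ = 15°  [△QCL]
4. ∠LQU = 125°  [cyclic QUCL, opposite ∠Q+∠C]
5. ∠LUQ = 15°  [same arc QL]
6. ∠QLU = 40°  [△QUL]

∠QLU = 40°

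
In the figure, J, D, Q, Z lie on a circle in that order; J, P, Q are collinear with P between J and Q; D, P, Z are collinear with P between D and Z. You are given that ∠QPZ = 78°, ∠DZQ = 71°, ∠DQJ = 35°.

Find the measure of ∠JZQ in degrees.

1. ∠JPZ = 102°  [linear pair at P on JQ]
2. ∠JQZ = 31°  [△QPZ]
3. ∠DZJ = 35°  [same arc JD]
4. ∠QJZ = 43°  [△JPZ]
5. ∠JZQ = 106°  [△JQZ]

∠JZQ = 106°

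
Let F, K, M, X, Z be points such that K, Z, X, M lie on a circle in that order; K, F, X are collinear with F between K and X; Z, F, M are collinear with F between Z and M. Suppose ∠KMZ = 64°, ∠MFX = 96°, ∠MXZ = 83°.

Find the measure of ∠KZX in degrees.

1. ∠KXZ = 64°  [same arc KZ]
2. ∠KFZ = 96°  [vertical angles at F]
3. ∠MKZ = 97°  [cyclic KZXM, opposite ∠K+∠X]
4. ∠KZM = 19°  [△KZM]
5. ∠XKZ = 65°  [△KFZ]
6. ∠KZX = 51°  [△KZX]

∠KZX = 51°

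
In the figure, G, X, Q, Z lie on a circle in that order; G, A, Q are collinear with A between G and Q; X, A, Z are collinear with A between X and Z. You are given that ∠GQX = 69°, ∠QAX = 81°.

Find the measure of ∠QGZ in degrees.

∠QGZ = 30°

1. ∠GZX = 69°  [same arc GX]
2. ∠GAZ = 81°  [vertical angles at A]
3. ∠QGZ = 30°  [△GAZ]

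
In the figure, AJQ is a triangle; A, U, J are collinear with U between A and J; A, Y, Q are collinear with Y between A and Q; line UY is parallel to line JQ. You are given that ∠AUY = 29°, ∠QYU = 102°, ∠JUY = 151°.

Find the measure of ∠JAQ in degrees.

1. ∠AYU = 78°  [linear pair at Y on AQ]
2. ∠UAY = 73°  [△AUY]
3. ∠JAQ = 73°  [U on AJ, Y on AQ]

∠JAQ = 73°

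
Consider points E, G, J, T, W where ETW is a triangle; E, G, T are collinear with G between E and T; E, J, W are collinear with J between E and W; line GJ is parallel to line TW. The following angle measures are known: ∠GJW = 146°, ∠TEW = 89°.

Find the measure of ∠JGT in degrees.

1. ∠EJG = 34°  [linear pair at J on EW]
2. ∠GEJ = 89°  [G on ET, J on EW]
3. ∠EGJ = 57°  [△EGJ]
4. ∠JGT = 123°  [linear pair at G on ET]

∠JGT = 123°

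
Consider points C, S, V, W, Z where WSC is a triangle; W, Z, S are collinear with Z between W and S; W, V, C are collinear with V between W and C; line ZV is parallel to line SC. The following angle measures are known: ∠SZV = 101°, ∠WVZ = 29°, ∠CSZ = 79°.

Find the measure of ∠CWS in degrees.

1. ∠VZW = 79°  [linear pair at Z on WS]
2. ∠VWZ = 72°  [△WZV]
3. ∠CWS = 72°  [Z on WS, V on WC]

∠CWS = 72°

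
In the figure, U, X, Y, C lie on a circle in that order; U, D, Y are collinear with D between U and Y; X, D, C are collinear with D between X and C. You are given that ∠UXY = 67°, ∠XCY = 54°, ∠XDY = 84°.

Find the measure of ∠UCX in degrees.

1. ∠XUY = 54°  [same arc XY]
2. ∠UYX = 59°  [△UXY]
3. ∠UCX = 59°  [same arc UX]

∠UCX = 59°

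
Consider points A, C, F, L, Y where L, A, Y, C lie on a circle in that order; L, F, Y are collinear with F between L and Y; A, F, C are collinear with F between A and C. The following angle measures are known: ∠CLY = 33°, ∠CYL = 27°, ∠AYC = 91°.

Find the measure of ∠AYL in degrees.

1. ∠CAY = 33°  [same arc YC]
2. ∠LCY = 120°  [△LYC]
3. ∠ACY = 56°  [△AYC]
4. ∠LAY = 60°  [cyclic LAYC, opposite ∠A+∠C]
5. ∠ALY = 56°  [same arc AY]
6. ∠AYL = 64°  [△LAY]

∠AYL = 64°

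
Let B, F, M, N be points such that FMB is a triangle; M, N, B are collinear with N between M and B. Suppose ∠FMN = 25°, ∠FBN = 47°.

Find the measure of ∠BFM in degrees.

1. ∠BMF = 25°  [N on ray MB]
2. ∠FBM = 47°  [N on ray BM]
3. ∠BFM = 108°  [△FMB]

∠BFM = 108°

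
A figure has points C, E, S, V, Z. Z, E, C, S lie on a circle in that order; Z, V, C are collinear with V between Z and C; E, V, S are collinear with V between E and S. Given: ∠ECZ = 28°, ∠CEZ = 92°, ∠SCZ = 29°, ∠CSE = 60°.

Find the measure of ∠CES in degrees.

1. ∠CSZ = 88°  [cyclic ZECS, opposite ∠E+∠S]
2. ∠CZS = 63°  [△ZCS]
3. ∠CES = 63°  [same arc CS]

∠CES = 63°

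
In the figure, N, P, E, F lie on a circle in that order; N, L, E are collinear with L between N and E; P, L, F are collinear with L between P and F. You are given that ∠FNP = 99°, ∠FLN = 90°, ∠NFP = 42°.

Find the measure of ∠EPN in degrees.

1. ∠FPN = 39°  [△NPF]
2. ∠ENF = 48°  [△NLF]
3. ∠FEN = 39°  [same arc NF]
4. ∠EFN = 93°  [△NEF]
5. ∠EPN = 87°  [cyclic NPEF, opposite ∠P+∠F]

∠EPN = 87°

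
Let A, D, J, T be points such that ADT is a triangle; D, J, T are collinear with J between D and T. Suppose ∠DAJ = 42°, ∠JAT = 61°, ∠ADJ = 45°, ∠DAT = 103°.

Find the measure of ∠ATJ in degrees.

∠ATJ = 32°

1. ∠ADT = 45°  [J on ray DT]
2. ∠ATD = 32°  [△ADT]
3. ∠ATJ = 32°  [J on ray TD]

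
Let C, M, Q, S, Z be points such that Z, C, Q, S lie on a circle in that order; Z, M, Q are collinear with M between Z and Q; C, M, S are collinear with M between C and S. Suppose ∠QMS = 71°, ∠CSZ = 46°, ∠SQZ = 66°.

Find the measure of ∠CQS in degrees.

∠CQS = 112°

1. ∠CMZ = 71°  [vertical angles at M]
2. ∠CSQ = 43°  [△QMS]
3. ∠CQZ = 46°  [same arc ZC]
4. ∠CMQ = 109°  [linear pair at M on ZQ]
5. ∠QCS = 25°  [△CMQ]
6. ∠CQS = 112°  [△CQS]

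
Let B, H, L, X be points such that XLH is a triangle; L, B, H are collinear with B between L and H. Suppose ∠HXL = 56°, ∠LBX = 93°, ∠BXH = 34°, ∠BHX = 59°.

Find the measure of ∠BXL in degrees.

∠BXL = 22°

1. ∠LHX = 59°  [B on ray HL]
2. ∠HLX = 65°  [△XLH]
3. ∠BLX = 65°  [B on ray LH]
4. ∠BXL = 22°  [△XLB]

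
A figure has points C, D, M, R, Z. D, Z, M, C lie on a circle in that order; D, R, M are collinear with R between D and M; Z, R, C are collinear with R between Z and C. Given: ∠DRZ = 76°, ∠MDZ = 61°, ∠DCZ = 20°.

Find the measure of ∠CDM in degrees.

∠CDM = 56°

1. ∠CRM = 76°  [vertical angles at R]
2. ∠CRD = 104°  [linear pair at R on DM]
3. ∠CDM = 56°  [△DRC]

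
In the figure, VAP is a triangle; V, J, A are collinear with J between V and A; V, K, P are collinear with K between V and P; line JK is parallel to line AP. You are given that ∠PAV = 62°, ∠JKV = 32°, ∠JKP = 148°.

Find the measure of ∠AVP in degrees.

1. ∠KJV = 62°  [JK∥AP, corresponding at J]
2. ∠JVK = 86°  [△VJK]
3. ∠AVP = 86°  [J on VA, K on VP]

∠AVP = 86°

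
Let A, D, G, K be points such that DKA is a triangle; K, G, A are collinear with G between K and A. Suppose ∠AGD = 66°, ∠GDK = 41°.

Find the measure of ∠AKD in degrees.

∠AKD = 25°

1. ∠DGK = 114°  [linear pair at G on KA]
2. ∠DKG = 25°  [△DKG]
3. ∠AKD = 25°  [G on ray KA]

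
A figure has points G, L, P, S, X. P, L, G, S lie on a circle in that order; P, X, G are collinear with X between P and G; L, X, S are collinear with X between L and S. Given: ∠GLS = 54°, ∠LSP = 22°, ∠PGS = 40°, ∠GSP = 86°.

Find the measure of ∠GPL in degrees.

∠GPL = 64°

1. ∠LGP = 22°  [same arc PL]
2. ∠GLP = 94°  [cyclic PLGS, opposite ∠L+∠S]
3. ∠GPL = 64°  [△PLG]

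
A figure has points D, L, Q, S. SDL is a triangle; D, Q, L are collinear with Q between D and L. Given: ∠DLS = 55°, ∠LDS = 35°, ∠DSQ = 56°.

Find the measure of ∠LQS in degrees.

1. ∠QDS = 35°  [Q on ray DL]
2. ∠DQS = 89°  [△SDQ]
3. ∠LQS = 91°  [linear pair at Q on DL]

∠LQS = 91°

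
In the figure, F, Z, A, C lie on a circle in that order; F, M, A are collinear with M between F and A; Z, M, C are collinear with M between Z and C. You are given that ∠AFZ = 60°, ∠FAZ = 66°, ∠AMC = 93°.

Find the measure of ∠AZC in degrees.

∠AZC = 27°

1. ∠FCZ = 66°  [same arc FZ]
2. ∠CMF = 87°  [linear pair at M on FA]
3. ∠AFC = 27°  [△FMC]
4. ∠AZC = 27°  [same arc AC]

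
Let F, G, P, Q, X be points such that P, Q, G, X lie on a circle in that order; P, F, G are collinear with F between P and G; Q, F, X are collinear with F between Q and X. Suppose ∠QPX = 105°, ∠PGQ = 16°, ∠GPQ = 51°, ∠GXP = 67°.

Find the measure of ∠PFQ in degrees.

∠PFQ = 70°

1. ∠PXQ = 16°  [same arc PQ]
2. ∠PQX = 59°  [△PQX]
3. ∠PFQ = 70°  [△PFQ]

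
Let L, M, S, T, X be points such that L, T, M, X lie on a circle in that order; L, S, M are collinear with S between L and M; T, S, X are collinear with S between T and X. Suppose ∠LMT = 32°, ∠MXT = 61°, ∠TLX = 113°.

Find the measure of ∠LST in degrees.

∠LST = 84°

1. ∠LXT = 32°  [same arc LT]
2. ∠MLT = 61°  [same arc TM]
3. ∠LTX = 35°  [△LTX]
4. ∠LST = 84°  [△LST]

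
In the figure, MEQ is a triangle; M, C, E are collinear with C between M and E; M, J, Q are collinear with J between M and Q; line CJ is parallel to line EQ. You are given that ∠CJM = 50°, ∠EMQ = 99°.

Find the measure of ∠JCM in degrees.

∠JCM = 31°

1. ∠EQM = 50°  [CJ∥EQ, corresponding at J]
2. ∠MEQ = 31°  [△MEQ]
3. ∠JCM = 31°  [CJ∥EQ, corresponding at C]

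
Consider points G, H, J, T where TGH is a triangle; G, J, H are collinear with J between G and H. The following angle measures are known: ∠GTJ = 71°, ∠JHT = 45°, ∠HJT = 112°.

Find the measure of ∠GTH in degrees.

∠GTH = 94°

1. ∠GHT = 45°  [J on ray HG]
2. ∠GJT = 68°  [linear pair at J on GH]
3. ∠JGT = 41°  [△TGJ]
4. ∠HGT = 41°  [J on ray GH]
5. ∠GTH = 94°  [△TGH]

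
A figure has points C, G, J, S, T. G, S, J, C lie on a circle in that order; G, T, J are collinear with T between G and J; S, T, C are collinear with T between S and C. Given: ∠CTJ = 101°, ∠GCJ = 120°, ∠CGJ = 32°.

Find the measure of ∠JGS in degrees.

∠JGS = 51°

1. ∠GTS = 101°  [vertical angles at T]
2. ∠CJG = 28°  [△GJC]
3. ∠CSG = 28°  [same arc GC]
4. ∠JGS = 51°  [△GTS]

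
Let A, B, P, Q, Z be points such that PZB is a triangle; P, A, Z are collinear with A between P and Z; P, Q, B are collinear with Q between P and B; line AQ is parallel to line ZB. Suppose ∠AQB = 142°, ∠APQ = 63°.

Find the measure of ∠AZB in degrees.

1. ∠AQP = 38°  [linear pair at Q on PB]
2. ∠PAQ = 79°  [△PAQ]
3. ∠QAZ = 101°  [linear pair at A on PZ]
4. ∠AZB = 79°  [AQ∥ZB, co-interior at Z–A]

∠AZB = 79°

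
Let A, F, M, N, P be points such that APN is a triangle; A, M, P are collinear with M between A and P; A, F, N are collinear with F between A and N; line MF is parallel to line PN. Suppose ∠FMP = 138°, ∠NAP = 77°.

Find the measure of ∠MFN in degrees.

1. ∠AMF = 42°  [linear pair at M on AP]
2. ∠FAM = 77°  [M on AP, F on AN]
3. ∠AFM = 61°  [△AMF]
4. ∠MFN = 119°  [linear pair at F on AN]

∠MFN = 119°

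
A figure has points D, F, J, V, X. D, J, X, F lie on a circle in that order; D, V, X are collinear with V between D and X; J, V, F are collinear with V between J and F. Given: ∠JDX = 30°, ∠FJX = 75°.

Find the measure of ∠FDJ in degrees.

1. ∠JFX = 30°  [same arc JX]
2. ∠FXJ = 75°  [△JXF]
3. ∠FDJ = 105°  [cyclic DJXF, opposite ∠D+∠X]

∠FDJ = 105°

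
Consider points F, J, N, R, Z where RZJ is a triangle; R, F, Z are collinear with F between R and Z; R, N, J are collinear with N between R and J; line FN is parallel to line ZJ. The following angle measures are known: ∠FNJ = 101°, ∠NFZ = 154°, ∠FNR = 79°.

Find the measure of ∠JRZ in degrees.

1. ∠NFR = 26°  [linear pair at F on RZ]
2. ∠FRN = 75°  [△RFN]
3. ∠JRZ = 75°  [F on RZ, N on RJ]

∠JRZ = 75°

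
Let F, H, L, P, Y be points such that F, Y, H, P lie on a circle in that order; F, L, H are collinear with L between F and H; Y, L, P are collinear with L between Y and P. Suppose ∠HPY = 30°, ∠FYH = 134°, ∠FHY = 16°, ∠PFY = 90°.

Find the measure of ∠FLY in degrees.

1. ∠HFY = 30°  [same arc YH]
2. ∠FPY = 16°  [same arc FY]
3. ∠FYP = 74°  [△FYP]
4. ∠FLY = 76°  [△FLY]

∠FLY = 76°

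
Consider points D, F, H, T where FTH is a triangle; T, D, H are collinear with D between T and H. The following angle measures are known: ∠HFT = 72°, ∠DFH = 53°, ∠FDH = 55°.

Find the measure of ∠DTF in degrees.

1. ∠DHF = 72°  [△FDH]
2. ∠FHT = 72°  [D on ray HT]
3. ∠FTH = 36°  [△FTH]
4. ∠DTF = 36°  [D on ray TH]

∠DTF = 36°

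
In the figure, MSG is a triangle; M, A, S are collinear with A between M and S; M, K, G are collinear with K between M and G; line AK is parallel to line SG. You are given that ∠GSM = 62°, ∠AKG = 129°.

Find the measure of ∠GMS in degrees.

∠GMS = 67°

1. ∠KAM = 62°  [AK∥SG, corresponding at A]
2. ∠AKM = 51°  [linear pair at K on MG]
3. ∠AMK = 67°  [△MAK]
4. ∠GMS = 67°  [A on MS, K on MG]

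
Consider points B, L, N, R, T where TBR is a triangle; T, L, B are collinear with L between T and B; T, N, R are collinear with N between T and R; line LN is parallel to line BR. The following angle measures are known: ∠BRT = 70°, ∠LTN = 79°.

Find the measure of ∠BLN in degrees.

∠BLN = 149°

1. ∠LNT = 70°  [LN∥BR, corresponding at N]
2. ∠NLT = 31°  [△TLN]
3. ∠BLN = 149°  [linear pair at L on TB]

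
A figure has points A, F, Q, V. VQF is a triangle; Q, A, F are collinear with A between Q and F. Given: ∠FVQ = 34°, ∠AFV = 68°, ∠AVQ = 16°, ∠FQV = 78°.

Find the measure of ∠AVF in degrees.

∠AVF = 18°

1. ∠AQV = 78°  [A on ray QF]
2. ∠QAV = 86°  [△VQA]
3. ∠FAV = 94°  [linear pair at A on QF]
4. ∠AVF = 18°  [△VAF]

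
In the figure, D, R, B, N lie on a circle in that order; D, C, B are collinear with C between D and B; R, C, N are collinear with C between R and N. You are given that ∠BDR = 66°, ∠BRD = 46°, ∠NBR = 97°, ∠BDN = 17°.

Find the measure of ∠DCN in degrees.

∠DCN = 95°

1. ∠BNR = 66°  [same arc RB]
2. ∠BND = 134°  [cyclic DRBN, opposite ∠R+∠N]
3. ∠DBN = 29°  [△DBN]
4. ∠BCN = 85°  [△BCN]
5. ∠DCN = 95°  [linear pair at C on DB]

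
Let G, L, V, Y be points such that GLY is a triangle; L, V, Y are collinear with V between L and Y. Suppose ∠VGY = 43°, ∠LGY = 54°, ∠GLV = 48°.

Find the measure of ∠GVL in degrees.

1. ∠GLY = 48°  [V on ray LY]
2. ∠GYL = 78°  [△GLY]
3. ∠GYV = 78°  [V on ray YL]
4. ∠GVY = 59°  [△GVY]
5. ∠GVL = 121°  [linear pair at V on LY]

∠GVL = 121°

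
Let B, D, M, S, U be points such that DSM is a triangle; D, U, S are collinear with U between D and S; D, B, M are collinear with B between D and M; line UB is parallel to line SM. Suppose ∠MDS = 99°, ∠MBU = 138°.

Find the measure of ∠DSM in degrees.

1. ∠BDU = 99°  [U on DS, B on DM]
2. ∠DBU = 42°  [linear pair at B on DM]
3. ∠BUD = 39°  [△DUB]
4. ∠DSM = 39°  [UB∥SM, corresponding at U]

∠DSM = 39°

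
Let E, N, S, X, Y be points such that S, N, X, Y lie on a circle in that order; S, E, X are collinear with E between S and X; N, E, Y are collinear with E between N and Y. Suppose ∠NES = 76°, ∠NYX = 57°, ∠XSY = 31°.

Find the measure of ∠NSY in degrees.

∠NSY = 88°

1. ∠XEY = 76°  [vertical angles at E]
2. ∠NSX = 57°  [same arc NX]
3. ∠SEY = 104°  [linear pair at E on SX]
4. ∠SNY = 47°  [△SEN]
5. ∠NYS = 45°  [△SEY]
6. ∠NSY = 88°  [△SNY]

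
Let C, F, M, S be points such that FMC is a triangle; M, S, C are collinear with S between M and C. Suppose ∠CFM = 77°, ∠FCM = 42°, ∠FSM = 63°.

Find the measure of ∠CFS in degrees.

1. ∠FCS = 42°  [S on ray CM]
2. ∠CSF = 117°  [linear pair at S on MC]
3. ∠CFS = 21°  [△FSC]

∠CFS = 21°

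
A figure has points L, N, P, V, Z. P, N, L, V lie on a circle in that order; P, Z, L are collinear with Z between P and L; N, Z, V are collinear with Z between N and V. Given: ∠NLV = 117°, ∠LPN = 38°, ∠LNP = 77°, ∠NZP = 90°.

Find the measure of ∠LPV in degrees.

∠LPV = 25°

1. ∠LVN = 38°  [same arc NL]
2. ∠LVP = 103°  [cyclic PNLV, opposite ∠N+∠V]
3. ∠LZV = 90°  [vertical angles at Z]
4. ∠PLV = 52°  [△LZV]
5. ∠LPV = 25°  [△PLV]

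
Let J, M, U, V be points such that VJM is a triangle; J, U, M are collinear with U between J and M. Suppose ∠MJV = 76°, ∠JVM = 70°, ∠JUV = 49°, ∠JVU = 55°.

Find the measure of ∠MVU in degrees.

∠MVU = 15°

1. ∠JMV = 34°  [△VJM]
2. ∠MUV = 131°  [linear pair at U on JM]
3. ∠UMV = 34°  [U on ray MJ]
4. ∠MVU = 15°  [△VUM]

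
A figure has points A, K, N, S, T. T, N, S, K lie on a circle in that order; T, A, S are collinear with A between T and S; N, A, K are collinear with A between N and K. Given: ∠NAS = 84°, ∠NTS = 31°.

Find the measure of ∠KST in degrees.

1. ∠KAT = 84°  [vertical angles at A]
2. ∠NKS = 31°  [same arc NS]
3. ∠KAS = 96°  [linear pair at A on TS]
4. ∠KST = 53°  [△SAK]

∠KST = 53°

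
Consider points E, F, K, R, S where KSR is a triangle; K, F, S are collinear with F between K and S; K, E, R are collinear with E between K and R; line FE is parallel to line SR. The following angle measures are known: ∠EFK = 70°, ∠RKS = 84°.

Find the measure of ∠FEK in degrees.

1. ∠KSR = 70°  [FE∥SR, corresponding at F]
2. ∠KRS = 26°  [△KSR]
3. ∠FEK = 26°  [FE∥SR, corresponding at E]

∠FEK = 26°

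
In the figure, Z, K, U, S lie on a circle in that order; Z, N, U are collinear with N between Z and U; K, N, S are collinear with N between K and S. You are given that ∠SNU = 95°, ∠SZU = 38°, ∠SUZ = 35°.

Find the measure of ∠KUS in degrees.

∠KUS = 92°

1. ∠KSU = 50°  [△UNS]
2. ∠SKU = 38°  [same arc US]
3. ∠KUS = 92°  [△KUS]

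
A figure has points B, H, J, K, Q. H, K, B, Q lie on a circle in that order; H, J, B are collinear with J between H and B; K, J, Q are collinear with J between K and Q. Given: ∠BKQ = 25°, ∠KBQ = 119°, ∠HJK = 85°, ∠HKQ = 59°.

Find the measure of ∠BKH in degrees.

1. ∠BJK = 95°  [linear pair at J on HB]
2. ∠BHK = 36°  [△HJK]
3. ∠HBK = 60°  [△KJB]
4. ∠BKH = 84°  [△HKB]

∠BKH = 84°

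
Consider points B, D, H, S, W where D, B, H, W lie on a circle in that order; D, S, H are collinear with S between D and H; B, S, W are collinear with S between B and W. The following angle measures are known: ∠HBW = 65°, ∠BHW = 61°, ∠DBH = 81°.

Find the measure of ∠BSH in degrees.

∠BSH = 70°

1. ∠BWH = 54°  [△BHW]
2. ∠BDH = 54°  [same arc BH]
3. ∠BHD = 45°  [△DBH]
4. ∠BSH = 70°  [△BSH]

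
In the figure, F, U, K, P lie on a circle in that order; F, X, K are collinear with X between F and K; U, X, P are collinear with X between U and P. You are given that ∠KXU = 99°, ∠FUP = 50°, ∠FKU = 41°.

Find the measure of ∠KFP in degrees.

1. ∠FXP = 99°  [vertical angles at X]
2. ∠FPU = 41°  [same arc FU]
3. ∠KFP = 40°  [△FXP]

∠KFP = 40°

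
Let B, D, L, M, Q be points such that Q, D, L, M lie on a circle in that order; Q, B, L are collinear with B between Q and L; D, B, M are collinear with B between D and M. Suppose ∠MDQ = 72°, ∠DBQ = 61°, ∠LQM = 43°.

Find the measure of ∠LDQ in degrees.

1. ∠MLQ = 72°  [same arc QM]
2. ∠LMQ = 65°  [△QLM]
3. ∠LDQ = 115°  [cyclic QDLM, opposite ∠D+∠M]

∠LDQ = 115°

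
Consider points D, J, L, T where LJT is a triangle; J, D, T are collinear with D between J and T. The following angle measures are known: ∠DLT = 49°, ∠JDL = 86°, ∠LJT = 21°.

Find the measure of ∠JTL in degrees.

∠JTL = 37°

1. ∠LDT = 94°  [linear pair at D on JT]
2. ∠DTL = 37°  [△LDT]
3. ∠JTL = 37°  [D on ray TJ]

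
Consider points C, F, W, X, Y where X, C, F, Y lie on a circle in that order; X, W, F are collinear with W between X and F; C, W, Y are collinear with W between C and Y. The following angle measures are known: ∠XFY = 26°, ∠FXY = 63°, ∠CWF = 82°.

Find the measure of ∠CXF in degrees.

1. ∠XCY = 26°  [same arc XY]
2. ∠CWX = 98°  [linear pair at W on XF]
3. ∠CXF = 56°  [△XWC]

∠CXF = 56°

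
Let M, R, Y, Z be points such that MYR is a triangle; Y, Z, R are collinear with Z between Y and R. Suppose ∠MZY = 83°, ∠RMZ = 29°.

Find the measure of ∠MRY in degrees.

1. ∠MZR = 97°  [linear pair at Z on YR]
2. ∠MRZ = 54°  [△MZR]
3. ∠MRY = 54°  [Z on ray RY]

∠MRY = 54°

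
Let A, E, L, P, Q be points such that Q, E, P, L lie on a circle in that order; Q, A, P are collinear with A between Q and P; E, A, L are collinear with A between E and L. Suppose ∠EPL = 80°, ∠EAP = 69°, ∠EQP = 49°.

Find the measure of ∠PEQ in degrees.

∠PEQ = 71°

1. ∠EQL = 100°  [cyclic QEPL, opposite ∠Q+∠P]
2. ∠EAQ = 111°  [linear pair at A on QP]
3. ∠LEQ = 20°  [△QAE]
4. ∠ELQ = 60°  [△QEL]
5. ∠EPQ = 60°  [same arc QE]
6. ∠PEQ = 71°  [△QEP]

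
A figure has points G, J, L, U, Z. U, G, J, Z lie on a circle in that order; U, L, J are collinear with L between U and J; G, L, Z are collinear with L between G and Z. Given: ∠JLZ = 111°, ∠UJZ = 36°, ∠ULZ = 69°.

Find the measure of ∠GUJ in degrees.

1. ∠GLU = 111°  [vertical angles at L]
2. ∠UGZ = 36°  [same arc UZ]
3. ∠GUJ = 33°  [△ULG]

∠GUJ = 33°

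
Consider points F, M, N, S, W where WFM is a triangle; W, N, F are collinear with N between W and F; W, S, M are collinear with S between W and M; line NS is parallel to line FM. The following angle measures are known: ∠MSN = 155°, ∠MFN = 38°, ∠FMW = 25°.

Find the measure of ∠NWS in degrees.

1. ∠MFW = 38°  [N on ray FW]
2. ∠FWM = 117°  [△WFM]
3. ∠NWS = 117°  [N on WF, S on WM]

∠NWS = 117°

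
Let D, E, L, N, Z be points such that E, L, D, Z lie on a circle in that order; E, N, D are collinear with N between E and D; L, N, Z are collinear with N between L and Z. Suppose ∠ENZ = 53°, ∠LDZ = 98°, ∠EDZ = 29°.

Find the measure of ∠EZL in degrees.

1. ∠LEZ = 82°  [cyclic ELDZ, opposite ∠E+∠D]
2. ∠ELZ = 29°  [same arc EZ]
3. ∠EZL = 69°  [△ELZ]

∠EZL = 69°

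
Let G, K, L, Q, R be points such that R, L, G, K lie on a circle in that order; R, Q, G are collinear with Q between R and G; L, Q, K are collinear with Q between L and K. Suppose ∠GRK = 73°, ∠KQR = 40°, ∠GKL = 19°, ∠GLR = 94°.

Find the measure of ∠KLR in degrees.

1. ∠GQL = 40°  [vertical angles at Q]
2. ∠GRL = 19°  [same arc LG]
3. ∠LQR = 140°  [linear pair at Q on RG]
4. ∠KLR = 21°  [△RQL]

∠KLR = 21°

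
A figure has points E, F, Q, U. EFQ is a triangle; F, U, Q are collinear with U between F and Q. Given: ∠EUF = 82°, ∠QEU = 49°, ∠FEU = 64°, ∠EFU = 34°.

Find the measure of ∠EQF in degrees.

1. ∠EUQ = 98°  [linear pair at U on FQ]
2. ∠EQU = 33°  [△EUQ]
3. ∠EQF = 33°  [U on ray QF]

∠EQF = 33°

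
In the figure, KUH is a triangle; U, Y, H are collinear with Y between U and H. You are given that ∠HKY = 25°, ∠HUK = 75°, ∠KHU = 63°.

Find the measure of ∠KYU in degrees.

∠KYU = 88°

1. ∠KHY = 63°  [Y on ray HU]
2. ∠HYK = 92°  [△KYH]
3. ∠KYU = 88°  [linear pair at Y on UH]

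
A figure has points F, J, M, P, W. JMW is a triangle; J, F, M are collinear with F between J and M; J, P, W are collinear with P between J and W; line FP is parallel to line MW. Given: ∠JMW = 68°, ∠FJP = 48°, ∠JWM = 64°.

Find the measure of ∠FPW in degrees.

∠FPW = 116°

1. ∠JFP = 68°  [FP∥MW, corresponding at F]
2. ∠FPJ = 64°  [△JFP]
3. ∠FPW = 116°  [linear pair at P on JW]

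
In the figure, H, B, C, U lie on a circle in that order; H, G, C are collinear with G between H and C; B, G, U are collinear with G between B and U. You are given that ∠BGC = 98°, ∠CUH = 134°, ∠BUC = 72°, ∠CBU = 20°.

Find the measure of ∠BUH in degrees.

1. ∠HGU = 98°  [vertical angles at G]
2. ∠CHU = 20°  [same arc CU]
3. ∠BUH = 62°  [△HGU]

∠BUH = 62°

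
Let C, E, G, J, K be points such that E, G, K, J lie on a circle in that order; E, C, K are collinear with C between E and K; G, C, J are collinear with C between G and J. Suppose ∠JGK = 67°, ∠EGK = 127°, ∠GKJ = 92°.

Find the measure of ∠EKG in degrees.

∠EKG = 32°

1. ∠GJK = 21°  [△GKJ]
2. ∠GEK = 21°  [same arc GK]
3. ∠EKG = 32°  [△EGK]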